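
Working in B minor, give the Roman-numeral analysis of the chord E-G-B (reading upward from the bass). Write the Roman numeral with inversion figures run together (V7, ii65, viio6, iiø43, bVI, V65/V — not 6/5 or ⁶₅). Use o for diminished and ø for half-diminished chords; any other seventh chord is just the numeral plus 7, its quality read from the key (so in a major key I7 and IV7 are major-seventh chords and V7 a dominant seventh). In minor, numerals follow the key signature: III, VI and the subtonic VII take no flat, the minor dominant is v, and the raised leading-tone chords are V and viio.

iv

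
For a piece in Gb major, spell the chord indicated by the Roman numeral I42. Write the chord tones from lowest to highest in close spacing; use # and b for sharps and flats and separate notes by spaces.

The numeral's case and figure indicate a major seventh chord. In Gb major its root, the tonic, is Gb.
That chord is spelled Gb-Bb-Db-F.
The figured bass 42 indicates third inversion, placing the seventh (F) in the bass: F-Gb-Bb-Db.

F Gb Bb Db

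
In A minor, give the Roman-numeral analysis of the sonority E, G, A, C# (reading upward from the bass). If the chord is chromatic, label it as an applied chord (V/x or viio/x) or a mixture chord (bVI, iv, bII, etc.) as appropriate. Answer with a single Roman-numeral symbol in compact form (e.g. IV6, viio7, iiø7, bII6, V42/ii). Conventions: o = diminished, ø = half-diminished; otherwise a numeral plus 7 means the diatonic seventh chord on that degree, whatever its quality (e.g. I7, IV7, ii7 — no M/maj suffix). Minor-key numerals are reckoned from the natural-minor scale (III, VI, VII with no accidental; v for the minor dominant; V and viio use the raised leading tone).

Stacked in thirds the chord is A-C#-E-G: a dominant seventh chord on A.
A is not a diatonic chord root with this quality in A minor, but it lies a perfect fifth above D (iv), so the chord functions as an applied dominant of iv.
With E in the bass the chord is in second inversion, so the figured bass is 43.

V43/iv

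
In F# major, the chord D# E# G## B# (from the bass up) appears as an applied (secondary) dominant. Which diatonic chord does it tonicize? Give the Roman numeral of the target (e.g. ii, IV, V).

iii

The chord is a dominant seventh chord on E#.
A dominant resolves down a perfect fifth: E# → A#. In F# major, A# is scale degree 3, i.e. iii.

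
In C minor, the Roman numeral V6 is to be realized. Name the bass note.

B

V in C minor has root G; the chord is G-B-D.
The figure 6 means first inversion — the third is in the bass.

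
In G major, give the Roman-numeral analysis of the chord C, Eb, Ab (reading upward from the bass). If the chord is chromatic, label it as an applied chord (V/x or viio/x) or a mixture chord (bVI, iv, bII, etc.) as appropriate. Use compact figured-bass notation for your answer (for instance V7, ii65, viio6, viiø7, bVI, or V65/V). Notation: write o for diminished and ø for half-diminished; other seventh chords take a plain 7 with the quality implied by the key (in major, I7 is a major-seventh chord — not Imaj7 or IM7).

The pitches Ab-C-Eb form a major triad rooted on Ab.
Ab is the lowered second degree of G major (diatonic 2 would be A). This is the Neapolitan sixth — a major triad on the lowered second degree, here in its customary first inversion.
With C in the bass the chord is in first inversion, so the figured bass is 6.

bII6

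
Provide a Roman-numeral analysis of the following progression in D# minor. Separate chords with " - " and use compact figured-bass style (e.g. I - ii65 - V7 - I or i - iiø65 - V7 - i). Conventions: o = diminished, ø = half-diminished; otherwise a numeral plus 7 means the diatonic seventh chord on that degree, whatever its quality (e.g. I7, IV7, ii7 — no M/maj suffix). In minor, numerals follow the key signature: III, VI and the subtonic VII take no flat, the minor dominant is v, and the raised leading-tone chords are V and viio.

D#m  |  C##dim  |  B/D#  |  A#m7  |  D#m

i - viio - VI6 - v7 - i

D#m: root D# is the tonic; minor triad there is i.
C##dim: diminished triad on C## = scale degree 7 → viio.
B/D# has root B, degree 6 in D# minor, so VI6.
A#m7: root A# is the dominant; minor seventh chord there is v7.
D#m has root D#, degree 1 in D# minor, so i.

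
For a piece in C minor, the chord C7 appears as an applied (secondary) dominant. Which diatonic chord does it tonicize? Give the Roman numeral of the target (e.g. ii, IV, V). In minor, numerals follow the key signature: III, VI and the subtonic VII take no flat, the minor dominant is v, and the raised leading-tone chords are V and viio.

The chord is a dominant seventh chord on C.
A dominant resolves down a perfect fifth: C → F. In C minor, F is scale degree 4, i.e. iv.

iv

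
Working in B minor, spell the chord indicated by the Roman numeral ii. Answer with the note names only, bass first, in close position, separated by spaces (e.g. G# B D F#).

ii is the minor supertonic, borrowed from the parallel major (the Dorian ii). In B minor that root is C#.
So the chord is C#-E-G#.

C# E G#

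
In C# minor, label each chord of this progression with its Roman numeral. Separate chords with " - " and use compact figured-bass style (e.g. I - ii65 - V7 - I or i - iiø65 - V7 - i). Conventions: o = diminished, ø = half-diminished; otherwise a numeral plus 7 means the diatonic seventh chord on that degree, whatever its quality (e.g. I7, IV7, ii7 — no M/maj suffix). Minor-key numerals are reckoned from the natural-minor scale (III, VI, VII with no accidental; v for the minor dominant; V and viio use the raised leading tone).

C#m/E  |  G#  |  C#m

C#m/E: minor triad on C# = scale degree 1 → i6.
G#: major triad on G# = scale degree 5 → V.
C#m: root C# is the tonic; minor triad there is i.

i6 - V - i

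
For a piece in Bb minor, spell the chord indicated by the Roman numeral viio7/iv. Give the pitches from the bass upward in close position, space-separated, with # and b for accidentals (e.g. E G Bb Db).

D F Ab Cb

viio7/iv is a secondary leading-tone chord. The target iv is Eb in Bb minor; the applied chord is rooted a semitone below, on D.
Building a fully diminished seventh chord on D gives D-F-Ab-Cb.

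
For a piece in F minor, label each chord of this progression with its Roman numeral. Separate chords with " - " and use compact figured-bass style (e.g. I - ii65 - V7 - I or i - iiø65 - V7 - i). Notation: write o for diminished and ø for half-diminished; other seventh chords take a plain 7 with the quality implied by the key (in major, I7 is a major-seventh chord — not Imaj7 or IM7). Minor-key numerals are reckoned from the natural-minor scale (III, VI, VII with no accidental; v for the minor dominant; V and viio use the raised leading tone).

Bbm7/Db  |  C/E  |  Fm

iv65 - V6 - i

Bbm7/Db has root Bb, degree 4 in F minor, so iv65.
C/E: root C is the dominant; major triad there is V6.
Fm: root F is the tonic; minor triad there is i.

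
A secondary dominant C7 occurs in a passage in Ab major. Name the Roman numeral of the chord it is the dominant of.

The chord is a dominant seventh chord on C.
A dominant resolves down a perfect fifth: C → F. In Ab major, F is scale degree 6, i.e. vi.

vi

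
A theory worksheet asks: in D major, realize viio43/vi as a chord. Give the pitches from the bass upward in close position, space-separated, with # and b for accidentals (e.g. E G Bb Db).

E G A# C#

The slash marks an applied leading-tone chord: viio of vi. In D major, vi is B, so the leading tone to it is A#, a half step below.
Building a fully diminished seventh chord on A# gives A#-C#-E-G.
The figured bass 43 indicates second inversion, placing the fifth (E) in the bass: E-G-A#-C#.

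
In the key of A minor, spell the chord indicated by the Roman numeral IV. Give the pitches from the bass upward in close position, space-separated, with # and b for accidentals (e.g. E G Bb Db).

D F# A

Scale degree 4 in A minor is D; here the chord built on it is altered to a major triad. IV is the major subdominant, borrowed from the parallel major.
So the chord is D-F#-A, a major triad.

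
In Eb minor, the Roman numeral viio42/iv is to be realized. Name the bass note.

Fb

The applied chord viio42/iv is rooted on G: G-Bb-Db-Fb.
The figure 42 means third inversion — the seventh is in the bass.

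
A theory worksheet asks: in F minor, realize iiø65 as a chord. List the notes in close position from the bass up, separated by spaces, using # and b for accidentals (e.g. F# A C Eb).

The numeral's case and figure indicate a half-diminished seventh chord. In F minor its root, scale degree 2, is G.
Stacking thirds from G gives G-Bb-Db-F.
The figured bass 65 indicates first inversion, placing the third (Bb) in the bass: Bb-Db-F-G.

Bb Db F G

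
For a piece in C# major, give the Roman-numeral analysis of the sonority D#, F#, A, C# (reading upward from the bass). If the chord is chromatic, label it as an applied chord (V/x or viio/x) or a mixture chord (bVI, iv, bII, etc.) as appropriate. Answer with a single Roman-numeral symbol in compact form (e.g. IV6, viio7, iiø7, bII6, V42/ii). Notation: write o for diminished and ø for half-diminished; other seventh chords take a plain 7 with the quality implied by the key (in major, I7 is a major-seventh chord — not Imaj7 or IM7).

iiø7

Stacked in thirds the chord is D#-F#-A-C#: a half-diminished seventh chord on D#.
D# is the second degree of C# major. This is the half-diminished supertonic seventh, borrowed from the parallel minor.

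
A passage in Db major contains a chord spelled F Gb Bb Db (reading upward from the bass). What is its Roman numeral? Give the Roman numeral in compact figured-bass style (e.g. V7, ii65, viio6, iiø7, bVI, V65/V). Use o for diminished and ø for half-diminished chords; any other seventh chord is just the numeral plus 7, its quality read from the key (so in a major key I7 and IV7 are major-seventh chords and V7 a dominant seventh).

IV42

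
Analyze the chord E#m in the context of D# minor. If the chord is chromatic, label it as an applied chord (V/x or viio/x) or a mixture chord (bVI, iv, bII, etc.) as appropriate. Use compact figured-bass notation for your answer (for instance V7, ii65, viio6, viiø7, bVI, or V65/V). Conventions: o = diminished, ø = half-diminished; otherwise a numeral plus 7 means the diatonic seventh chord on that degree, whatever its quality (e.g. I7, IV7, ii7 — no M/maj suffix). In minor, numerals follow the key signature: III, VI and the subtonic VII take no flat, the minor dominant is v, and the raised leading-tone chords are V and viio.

ii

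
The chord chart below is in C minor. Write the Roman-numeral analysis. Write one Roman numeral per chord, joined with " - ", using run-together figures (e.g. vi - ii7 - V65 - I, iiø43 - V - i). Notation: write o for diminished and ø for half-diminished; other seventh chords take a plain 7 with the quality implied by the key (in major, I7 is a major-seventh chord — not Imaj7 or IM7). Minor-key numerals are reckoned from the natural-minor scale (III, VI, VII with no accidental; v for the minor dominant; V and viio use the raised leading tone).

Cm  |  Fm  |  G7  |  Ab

i - iv - V7 - VI

Cm has root C, degree 1 in C minor, so i.
Fm: minor triad on F = scale degree 4 → iv.
G7: root G is the dominant; dominant seventh chord there is V7.
Ab: major triad on Ab = scale degree 6 → VI.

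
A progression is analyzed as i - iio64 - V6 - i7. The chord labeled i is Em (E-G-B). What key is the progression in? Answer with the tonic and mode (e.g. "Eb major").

The anchor chord is a minor triad on E, labeled i.
If E is scale degree 1 and the mode makes that degree carry a minor triad, the tonic is E and the mode is minor.

E minor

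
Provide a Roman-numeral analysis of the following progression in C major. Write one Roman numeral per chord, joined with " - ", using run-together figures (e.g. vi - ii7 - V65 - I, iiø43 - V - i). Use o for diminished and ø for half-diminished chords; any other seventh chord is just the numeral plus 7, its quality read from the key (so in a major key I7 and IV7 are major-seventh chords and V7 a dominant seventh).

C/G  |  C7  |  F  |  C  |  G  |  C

C/G: major triad on C = scale degree 1 → I64.
C7: a dominant seventh chord on C, the applied dominant of IV → V7/IV.
F: major triad on F = scale degree 4 → IV.
C has root C, degree 1 in C major, so I.
G: root G is the dominant; major triad there is V.
C: major triad on C = scale degree 1 → I.

I64 - V7/IV - IV - I - V - I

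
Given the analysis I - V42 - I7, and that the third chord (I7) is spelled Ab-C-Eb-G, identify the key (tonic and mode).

I7 is given as Ab-C-Eb-G — a major seventh chord with root Ab.
If Ab is scale degree 1 and the mode makes that degree carry a major seventh chord, the tonic is Ab and the mode is major.

Ab major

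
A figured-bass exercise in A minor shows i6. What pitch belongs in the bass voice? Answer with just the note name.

C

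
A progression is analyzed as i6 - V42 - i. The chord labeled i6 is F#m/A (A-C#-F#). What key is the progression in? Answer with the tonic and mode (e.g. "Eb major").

i6 is given as A-C#-F# — a minor triad with root F#.
If F# is scale degree 1 and the mode makes that degree carry a minor triad, the tonic is F# and the mode is minor.

F# minor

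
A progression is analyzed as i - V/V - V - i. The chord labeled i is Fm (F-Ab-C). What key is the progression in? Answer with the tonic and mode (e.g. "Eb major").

The anchor chord is a minor triad on F, labeled i.
If F is scale degree 1 and the mode makes that degree carry a minor triad, the tonic is F and the mode is minor.

F minor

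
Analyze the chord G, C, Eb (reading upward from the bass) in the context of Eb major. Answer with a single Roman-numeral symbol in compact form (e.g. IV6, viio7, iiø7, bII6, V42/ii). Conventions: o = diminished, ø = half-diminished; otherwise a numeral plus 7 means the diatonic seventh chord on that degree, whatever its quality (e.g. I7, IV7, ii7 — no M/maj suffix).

The pitches C-Eb-G form a minor triad rooted on C.
C is scale degree 6 in Eb major, and a minor triad on that degree is written vi.
With G in the bass the chord is in second inversion, so the figured bass is 64.

vi64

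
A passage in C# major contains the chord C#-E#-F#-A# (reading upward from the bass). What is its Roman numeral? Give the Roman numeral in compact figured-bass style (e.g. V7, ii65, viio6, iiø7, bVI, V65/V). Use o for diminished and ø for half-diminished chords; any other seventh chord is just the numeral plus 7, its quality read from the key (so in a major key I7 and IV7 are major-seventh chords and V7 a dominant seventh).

IV43

Stacked in thirds the chord is F#-A#-C#-E#: a major seventh chord on F#.
F# is scale degree 4 in C# major, and a major seventh chord on that degree is written IV7.
With C# in the bass the chord is in second inversion, so the figured bass is 43.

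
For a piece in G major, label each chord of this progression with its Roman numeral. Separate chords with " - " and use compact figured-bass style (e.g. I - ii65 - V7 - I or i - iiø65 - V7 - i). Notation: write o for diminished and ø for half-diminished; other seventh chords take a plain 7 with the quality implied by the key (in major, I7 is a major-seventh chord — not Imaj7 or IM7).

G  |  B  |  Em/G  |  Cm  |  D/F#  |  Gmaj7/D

G has root G, degree 1 in G major, so I.
B: a major triad on B, the applied dominant of vi → V/vi.
Em/G: root E is the submediant; minor triad there is vi6.
Cm: minor triad on C — chromatic; iv (borrowed from the parallel minor).
D/F# has root D, degree 5 in G major, so V6.
Gmaj7/D has root G, degree 1 in G major, so I43.

I - V/vi - vi6 - iv - V6 - I43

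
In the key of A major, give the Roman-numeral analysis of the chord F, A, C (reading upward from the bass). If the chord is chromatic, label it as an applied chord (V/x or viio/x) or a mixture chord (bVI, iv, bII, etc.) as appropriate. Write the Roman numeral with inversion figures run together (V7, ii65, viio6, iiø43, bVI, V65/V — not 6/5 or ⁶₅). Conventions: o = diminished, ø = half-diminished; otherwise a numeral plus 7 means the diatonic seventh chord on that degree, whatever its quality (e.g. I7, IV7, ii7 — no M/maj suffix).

The pitches F-A-C form a major triad rooted on F.
F is the lowered sixth degree of A major (diatonic 6 would be F#). This is a major triad on the lowered sixth degree, borrowed from the parallel minor.

bVI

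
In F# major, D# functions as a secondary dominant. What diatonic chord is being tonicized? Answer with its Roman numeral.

ii

The chord is a major triad on D#.
A dominant resolves down a perfect fifth: D# → G#. In F# major, G# is scale degree 2, i.e. ii.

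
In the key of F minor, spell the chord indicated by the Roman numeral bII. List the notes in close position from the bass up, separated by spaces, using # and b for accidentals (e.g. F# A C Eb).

Gb Bb Db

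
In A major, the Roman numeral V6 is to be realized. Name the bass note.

V in A major has root E; the chord is E-G#-B.
The figure 6 means first inversion — the third is in the bass.

G#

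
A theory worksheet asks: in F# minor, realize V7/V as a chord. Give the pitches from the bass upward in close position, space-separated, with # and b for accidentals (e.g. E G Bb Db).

G# B# D# F#

V7/V is a secondary dominant — the dominant seventh of V. V in F# minor is C#, so the applied chord's root is G#, a perfect fifth above.
Building a dominant seventh chord on G# gives G#-B#-D#-F#.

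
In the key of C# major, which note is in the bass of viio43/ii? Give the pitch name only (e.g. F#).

G#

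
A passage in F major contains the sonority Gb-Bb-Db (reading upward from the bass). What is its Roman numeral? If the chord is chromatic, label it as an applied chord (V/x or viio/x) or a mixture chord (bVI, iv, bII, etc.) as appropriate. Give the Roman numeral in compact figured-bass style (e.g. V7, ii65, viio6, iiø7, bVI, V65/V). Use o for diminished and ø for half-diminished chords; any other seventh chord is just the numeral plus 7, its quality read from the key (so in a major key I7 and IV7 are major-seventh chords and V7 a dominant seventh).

bII

Stacked in thirds the chord is Gb-Bb-Db: a major triad on Gb.
Gb is the lowered second degree of F major (diatonic 2 would be G). This is the Neapolitan chord — a major triad on the lowered second degree.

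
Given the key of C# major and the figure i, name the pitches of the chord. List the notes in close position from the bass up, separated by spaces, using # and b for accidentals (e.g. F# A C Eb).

Scale degree 1 in C# major is C#; here the chord built on it is altered to a minor triad. i is the minor tonic, borrowed from the parallel minor.
So the chord is C#-E-G#, a minor triad.

C# E G#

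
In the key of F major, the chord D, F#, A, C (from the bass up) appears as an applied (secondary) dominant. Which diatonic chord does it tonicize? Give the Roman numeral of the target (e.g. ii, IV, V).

ii

The chord is a dominant seventh chord on D.
A dominant resolves down a perfect fifth: D → G. In F major, G is scale degree 2, i.e. ii.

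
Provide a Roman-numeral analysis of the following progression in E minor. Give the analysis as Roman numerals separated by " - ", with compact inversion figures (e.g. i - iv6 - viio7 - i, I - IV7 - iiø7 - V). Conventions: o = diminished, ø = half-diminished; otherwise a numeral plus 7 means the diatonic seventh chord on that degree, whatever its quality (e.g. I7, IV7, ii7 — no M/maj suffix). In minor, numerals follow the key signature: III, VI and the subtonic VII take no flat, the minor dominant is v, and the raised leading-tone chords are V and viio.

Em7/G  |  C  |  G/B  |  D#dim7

i65 - VI - III6 - viio7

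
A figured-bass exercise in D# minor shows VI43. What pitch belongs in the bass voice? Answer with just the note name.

VI in D# minor has root B; the chord is B-D#-F#-A#.
The figure 43 means second inversion — the fifth is in the bass.

F#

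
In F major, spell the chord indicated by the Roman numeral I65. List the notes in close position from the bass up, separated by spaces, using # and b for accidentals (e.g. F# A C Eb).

A C E F

In F major, scale degree 1 is F, and the diatonic chord built there is a major seventh chord.
Stacking thirds from F gives F-A-C-E.
The figured bass 65 indicates first inversion, placing the third (A) in the bass: A-C-E-F.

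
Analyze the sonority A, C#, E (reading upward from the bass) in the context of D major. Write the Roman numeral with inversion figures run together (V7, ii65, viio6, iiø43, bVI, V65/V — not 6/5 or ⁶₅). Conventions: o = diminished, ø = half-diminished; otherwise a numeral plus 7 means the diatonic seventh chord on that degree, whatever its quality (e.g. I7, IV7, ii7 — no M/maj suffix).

Stacked in thirds the chord is A-C#-E: a major triad on A.
In D major, A is the dominant; the diatonic major triad there is V.

V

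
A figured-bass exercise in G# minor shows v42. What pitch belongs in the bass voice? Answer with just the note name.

C#

v in G# minor has root D#; the chord is D#-F#-A#-C#.
The figure 42 means third inversion — the seventh is in the bass.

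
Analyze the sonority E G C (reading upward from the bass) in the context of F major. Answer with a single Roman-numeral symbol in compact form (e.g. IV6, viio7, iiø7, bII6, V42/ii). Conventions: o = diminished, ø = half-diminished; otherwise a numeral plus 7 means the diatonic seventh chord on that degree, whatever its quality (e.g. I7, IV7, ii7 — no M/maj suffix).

V6

Stacked in thirds the chord is C-E-G: a major triad on C.
In F major, C is the dominant; the diatonic major triad there is V.
With E in the bass the chord is in first inversion, so the figured bass is 6.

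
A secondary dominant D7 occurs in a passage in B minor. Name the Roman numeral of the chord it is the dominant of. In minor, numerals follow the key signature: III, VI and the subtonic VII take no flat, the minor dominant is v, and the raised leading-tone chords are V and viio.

The chord is a dominant seventh chord on D.
A dominant resolves down a perfect fifth: D → G. In B minor, G is scale degree 6, i.e. VI.

VI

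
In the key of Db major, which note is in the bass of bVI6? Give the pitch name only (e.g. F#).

Db

bVI in Db major has root Bbb; the chord is Bbb-Db-Fb.
The figure 6 means first inversion — the third is in the bass.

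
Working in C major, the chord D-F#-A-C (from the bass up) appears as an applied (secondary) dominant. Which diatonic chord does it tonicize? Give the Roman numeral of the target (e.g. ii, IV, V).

V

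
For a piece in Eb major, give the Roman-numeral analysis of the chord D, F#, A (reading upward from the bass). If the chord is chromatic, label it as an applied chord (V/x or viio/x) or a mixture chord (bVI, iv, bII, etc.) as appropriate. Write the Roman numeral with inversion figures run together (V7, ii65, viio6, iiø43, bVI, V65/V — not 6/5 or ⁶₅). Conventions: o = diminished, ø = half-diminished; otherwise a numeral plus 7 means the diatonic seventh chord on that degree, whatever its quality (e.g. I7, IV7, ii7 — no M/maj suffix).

Stacked in thirds the chord is D-F#-A: a major triad on D.
D is not a diatonic chord root with this quality in Eb major, but it lies a perfect fifth above G (iii), so the chord functions as an applied dominant of iii.

V/iii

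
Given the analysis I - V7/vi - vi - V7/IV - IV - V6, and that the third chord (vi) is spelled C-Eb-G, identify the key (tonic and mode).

Eb major

vi is given as C-Eb-G — a minor triad with root C.
If C is scale degree 6 and the mode makes that degree carry a minor triad, the tonic is Eb and the mode is major.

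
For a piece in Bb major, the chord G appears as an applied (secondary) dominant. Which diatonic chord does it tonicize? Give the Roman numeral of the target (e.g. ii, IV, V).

ii

The chord is a major triad on G.
A dominant resolves down a perfect fifth: G → C. In Bb major, C is scale degree 2, i.e. ii.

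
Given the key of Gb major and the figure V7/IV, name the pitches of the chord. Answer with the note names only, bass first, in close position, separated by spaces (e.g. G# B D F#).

The slash means an applied dominant: we want the dominant of IV. In Gb major, IV is Cb major, and its dominant is built on Gb.
Building a dominant seventh chord on Gb gives Gb-Bb-Db-Fb.

Gb Bb Db Fb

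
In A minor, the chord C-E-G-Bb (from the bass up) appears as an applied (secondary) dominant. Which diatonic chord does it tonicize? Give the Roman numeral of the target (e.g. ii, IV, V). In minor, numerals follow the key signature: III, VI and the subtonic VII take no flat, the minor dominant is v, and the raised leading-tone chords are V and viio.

VI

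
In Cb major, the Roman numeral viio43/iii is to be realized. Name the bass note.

Ab

The applied chord viio43/iii is rooted on D: D-F-Ab-Cb.
The figure 43 means second inversion — the fifth is in the bass.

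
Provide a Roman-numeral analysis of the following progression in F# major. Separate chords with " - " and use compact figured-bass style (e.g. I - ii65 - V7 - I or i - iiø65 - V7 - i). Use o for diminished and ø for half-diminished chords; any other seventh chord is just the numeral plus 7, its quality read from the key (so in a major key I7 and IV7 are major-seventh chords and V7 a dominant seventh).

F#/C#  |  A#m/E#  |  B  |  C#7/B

I64 - iii64 - IV - V42

F#/C#: root F# is the tonic; major triad there is I64.
A#m/E#: minor triad on A# = scale degree 3 → iii64.
B: major triad on B = scale degree 4 → IV.
C#7/B: dominant seventh chord on C# = scale degree 5 → V42.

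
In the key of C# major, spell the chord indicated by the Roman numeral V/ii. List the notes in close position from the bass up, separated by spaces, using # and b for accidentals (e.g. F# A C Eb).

A# C## E#

V/ii is a secondary dominant — the dominant triad of ii. ii in C# major is D#, so the applied chord's root is A#, a perfect fifth above.
Building a major triad on A# gives A#-C##-E#.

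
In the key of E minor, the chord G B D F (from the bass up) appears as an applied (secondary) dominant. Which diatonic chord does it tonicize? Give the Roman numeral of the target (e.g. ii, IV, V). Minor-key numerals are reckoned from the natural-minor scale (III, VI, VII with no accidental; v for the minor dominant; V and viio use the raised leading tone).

VI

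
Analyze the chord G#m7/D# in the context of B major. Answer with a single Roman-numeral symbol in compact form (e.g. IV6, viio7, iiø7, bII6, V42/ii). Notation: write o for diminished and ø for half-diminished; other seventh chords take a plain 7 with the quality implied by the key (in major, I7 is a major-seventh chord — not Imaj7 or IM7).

The pitches G#-B-D#-F# form a minor seventh chord rooted on G#.
In B major, G# is the submediant; the diatonic minor seventh chord there is vi7.
With D# in the bass the chord is in second inversion, so the figured bass is 43.

vi43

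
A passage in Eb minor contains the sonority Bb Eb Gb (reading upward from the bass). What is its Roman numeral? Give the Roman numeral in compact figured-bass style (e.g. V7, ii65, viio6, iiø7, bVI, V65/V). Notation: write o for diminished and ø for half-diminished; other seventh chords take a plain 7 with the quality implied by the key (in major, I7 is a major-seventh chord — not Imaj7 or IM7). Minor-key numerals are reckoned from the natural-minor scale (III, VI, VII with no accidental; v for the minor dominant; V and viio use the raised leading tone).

i64

The pitches Eb-Gb-Bb form a minor triad rooted on Eb.
Eb is scale degree 1 in Eb minor, and a minor triad on that degree is written i.
With Bb in the bass the chord is in second inversion, so the figured bass is 64.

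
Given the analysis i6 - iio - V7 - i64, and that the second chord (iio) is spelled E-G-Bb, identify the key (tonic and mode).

iio is given as E-G-Bb — a diminished triad with root E.
Counting down one scale step from E places the tonic on D; a diminished triad on degree 2 is diatonic only in minor.

D minor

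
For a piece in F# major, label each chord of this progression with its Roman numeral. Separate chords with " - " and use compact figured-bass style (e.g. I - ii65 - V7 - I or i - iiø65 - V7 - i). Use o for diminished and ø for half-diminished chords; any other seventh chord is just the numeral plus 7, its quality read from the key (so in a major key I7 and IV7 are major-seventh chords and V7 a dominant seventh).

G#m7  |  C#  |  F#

ii7 - V - I

G#m7 has root G#, degree 2 in F# major, so ii7.
C# has root C#, degree 5 in F# major, so V.
F# has root F#, degree 1 in F# major, so I.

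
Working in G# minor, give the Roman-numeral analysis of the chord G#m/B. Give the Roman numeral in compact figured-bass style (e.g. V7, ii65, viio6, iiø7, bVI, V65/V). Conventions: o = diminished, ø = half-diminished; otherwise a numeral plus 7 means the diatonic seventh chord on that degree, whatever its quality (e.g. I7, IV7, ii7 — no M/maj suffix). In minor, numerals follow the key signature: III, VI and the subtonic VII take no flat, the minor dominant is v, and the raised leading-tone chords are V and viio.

i6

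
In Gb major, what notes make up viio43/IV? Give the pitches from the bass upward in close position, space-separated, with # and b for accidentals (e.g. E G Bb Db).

Fb Abb Bb Db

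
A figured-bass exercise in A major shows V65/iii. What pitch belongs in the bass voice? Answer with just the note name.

The applied chord V65/iii is rooted on G#: G#-B#-D#-F#.
The figure 65 means first inversion — the third is in the bass.

B#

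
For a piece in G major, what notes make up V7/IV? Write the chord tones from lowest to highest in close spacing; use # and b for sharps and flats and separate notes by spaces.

G B D F

The slash means an applied dominant: we want the dominant of IV. In G major, IV is C major, and its dominant is built on G.
Building a dominant seventh chord on G gives G-B-D-F.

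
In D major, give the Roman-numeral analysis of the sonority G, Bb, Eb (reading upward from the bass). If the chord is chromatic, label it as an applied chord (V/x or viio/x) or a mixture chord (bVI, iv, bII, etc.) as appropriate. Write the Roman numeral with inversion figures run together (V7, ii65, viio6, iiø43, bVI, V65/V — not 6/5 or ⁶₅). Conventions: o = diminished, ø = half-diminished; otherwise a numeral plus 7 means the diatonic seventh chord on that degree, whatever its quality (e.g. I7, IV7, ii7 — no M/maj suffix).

The pitches Eb-G-Bb form a major triad rooted on Eb.
Eb is the lowered second degree of D major (diatonic 2 would be E). This is the Neapolitan sixth — a major triad on the lowered second degree, here in its customary first inversion.
With G in the bass the chord is in first inversion, so the figured bass is 6.

bII6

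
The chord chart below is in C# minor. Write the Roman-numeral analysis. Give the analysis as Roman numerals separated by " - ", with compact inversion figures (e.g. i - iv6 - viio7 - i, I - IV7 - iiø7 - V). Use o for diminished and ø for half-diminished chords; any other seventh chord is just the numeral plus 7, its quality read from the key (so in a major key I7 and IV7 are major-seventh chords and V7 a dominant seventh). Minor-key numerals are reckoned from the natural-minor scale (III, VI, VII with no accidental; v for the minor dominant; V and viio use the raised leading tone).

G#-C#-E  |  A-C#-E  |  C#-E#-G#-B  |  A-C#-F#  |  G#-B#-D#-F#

G#-C#-E has root C#, degree 1 in C# minor, so i64.
A-C#-E: major triad on A = scale degree 6 → VI.
C#-E#-G#-B: chromatic; C# is V of iv, so V7/iv.
A-C#-F#: root F# is the subdominant; minor triad there is iv6.
G#-B#-D#-F# has root G#, degree 5 in C# minor, so V7.

i64 - VI - V7/iv - iv6 - V7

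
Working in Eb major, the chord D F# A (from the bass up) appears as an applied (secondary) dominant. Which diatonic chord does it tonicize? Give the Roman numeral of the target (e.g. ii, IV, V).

The chord is a major triad on D.
A dominant resolves down a perfect fifth: D → G. In Eb major, G is scale degree 3, i.e. iii.

iii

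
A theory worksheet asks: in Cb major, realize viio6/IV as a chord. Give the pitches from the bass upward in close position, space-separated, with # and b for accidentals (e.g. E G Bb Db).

Gb Bbb Eb

The slash marks an applied leading-tone chord: viio of IV. In Cb major, IV is Fb, so the leading tone to it is Eb, a half step below.
Building a diminished triad on Eb gives Eb-Gb-Bbb.
With the 6 figure the chord is in first inversion; from the bass Gb upward in close position it reads Gb-Bbb-Eb.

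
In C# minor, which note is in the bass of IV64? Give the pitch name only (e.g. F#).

C#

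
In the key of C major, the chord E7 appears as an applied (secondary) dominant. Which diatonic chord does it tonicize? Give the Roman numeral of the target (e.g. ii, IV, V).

vi

The chord is a dominant seventh chord on E.
A dominant resolves down a perfect fifth: E → A. In C major, A is scale degree 6, i.e. vi.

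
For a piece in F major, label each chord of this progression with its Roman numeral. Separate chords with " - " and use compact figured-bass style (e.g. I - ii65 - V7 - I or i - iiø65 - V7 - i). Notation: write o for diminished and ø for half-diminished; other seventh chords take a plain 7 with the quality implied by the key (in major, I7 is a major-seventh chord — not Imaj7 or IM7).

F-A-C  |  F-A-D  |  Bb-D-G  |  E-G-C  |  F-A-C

F-A-C: major triad on F = scale degree 1 → I.
F-A-D has root D, degree 6 in F major, so vi6.
Bb-D-G has root G, degree 2 in F major, so ii6.
E-G-C: root C is the dominant; major triad there is V6.
F-A-C: major triad on F = scale degree 1 → I.

I - vi6 - ii6 - V6 - I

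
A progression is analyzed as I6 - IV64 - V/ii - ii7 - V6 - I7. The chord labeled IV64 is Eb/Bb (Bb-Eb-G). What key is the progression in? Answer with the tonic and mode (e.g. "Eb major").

IV64 is given as Bb-Eb-G — a major triad with root Eb.
IV64 on Eb implies Eb is the subdominant; that puts the tonic at Bb, and the uppercase numeral fits major mode.

Bb major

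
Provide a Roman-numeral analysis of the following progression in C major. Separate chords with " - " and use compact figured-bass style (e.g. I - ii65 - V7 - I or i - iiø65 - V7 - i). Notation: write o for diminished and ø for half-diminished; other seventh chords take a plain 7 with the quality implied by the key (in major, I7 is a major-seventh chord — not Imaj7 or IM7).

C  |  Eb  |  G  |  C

I - bIII - V - I

C: root C is the tonic; major triad there is I.
Eb: major triad on Eb — chromatic; bIII (borrowed from the parallel minor).
G: root G is the dominant; major triad there is V.
C has root C, degree 1 in C major, so I.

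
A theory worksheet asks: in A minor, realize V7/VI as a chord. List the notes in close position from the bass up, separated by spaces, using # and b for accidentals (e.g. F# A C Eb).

C E G Bb

V7/VI is a secondary dominant — the dominant seventh of VI. VI in A minor is F, so the applied chord's root is C, a perfect fifth above.
Building a dominant seventh chord on C gives C-E-G-Bb.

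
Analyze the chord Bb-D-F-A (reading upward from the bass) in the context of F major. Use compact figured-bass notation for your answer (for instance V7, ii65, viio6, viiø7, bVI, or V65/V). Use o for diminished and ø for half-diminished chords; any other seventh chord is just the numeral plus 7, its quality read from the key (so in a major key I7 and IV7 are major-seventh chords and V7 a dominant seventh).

IV7

Stacked in thirds the chord is Bb-D-F-A: a major seventh chord on Bb.
Bb is scale degree 4 in F major, and a major seventh chord on that degree is written IV7.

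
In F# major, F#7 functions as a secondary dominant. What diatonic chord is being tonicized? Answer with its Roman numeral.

The chord is a dominant seventh chord on F#.
A dominant resolves down a perfect fifth: F# → B. In F# major, B is scale degree 4, i.e. IV.

IV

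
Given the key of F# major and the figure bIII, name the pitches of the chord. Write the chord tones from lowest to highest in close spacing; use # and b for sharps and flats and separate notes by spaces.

Scale degree 3 in F# major is A#; lowering it a half step gives A. bIII is a major triad on the lowered third degree, borrowed from the parallel minor.
So the chord is A-C#-E.

A C# E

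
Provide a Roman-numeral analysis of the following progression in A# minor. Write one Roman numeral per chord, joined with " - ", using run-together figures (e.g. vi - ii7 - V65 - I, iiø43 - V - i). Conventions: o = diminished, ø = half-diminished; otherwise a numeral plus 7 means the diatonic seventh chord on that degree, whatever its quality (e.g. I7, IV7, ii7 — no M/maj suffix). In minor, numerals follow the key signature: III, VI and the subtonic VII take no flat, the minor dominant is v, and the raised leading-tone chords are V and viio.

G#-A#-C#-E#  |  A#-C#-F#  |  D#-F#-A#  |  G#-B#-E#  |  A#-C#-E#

G#-A#-C#-E# has root A#, degree 1 in A# minor, so i42.
A#-C#-F# has root F#, degree 6 in A# minor, so VI6.
D#-F#-A# has root D#, degree 4 in A# minor, so iv.
G#-B#-E#: minor triad on E# = scale degree 5 → v6.
A#-C#-E#: minor triad on A# = scale degree 1 → i.

i42 - VI6 - iv - v6 - i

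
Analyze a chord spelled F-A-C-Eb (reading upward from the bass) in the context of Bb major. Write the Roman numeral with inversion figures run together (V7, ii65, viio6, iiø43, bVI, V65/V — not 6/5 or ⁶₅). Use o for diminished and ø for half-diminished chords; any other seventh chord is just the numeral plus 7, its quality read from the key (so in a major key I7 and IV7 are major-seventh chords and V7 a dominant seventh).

The pitches F-A-C-Eb form a dominant seventh chord rooted on F.
F is scale degree 5 in Bb major, and a dominant seventh chord on that degree is written V7.

V7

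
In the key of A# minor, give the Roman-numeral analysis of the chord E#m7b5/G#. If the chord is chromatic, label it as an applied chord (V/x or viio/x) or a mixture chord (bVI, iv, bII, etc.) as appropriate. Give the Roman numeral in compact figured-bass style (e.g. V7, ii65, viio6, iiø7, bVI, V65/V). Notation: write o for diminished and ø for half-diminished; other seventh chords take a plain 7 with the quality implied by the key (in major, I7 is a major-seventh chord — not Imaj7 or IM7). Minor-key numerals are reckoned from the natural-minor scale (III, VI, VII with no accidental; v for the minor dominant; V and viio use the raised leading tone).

viiø65/VI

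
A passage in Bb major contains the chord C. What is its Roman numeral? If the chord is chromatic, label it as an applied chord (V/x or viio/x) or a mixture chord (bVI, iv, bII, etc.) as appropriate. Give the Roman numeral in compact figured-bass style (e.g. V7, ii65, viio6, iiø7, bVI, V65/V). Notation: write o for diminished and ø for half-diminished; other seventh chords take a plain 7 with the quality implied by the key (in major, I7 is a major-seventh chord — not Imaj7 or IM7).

The pitches C-E-G form a major triad rooted on C.
C is not a diatonic chord root with this quality in Bb major, but it lies a perfect fifth above F (V), so the chord functions as an applied dominant of V.

V/V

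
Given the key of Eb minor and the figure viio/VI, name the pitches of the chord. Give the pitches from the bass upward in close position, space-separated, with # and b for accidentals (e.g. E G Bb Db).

The slash marks an applied leading-tone chord: viio of VI. In Eb minor, VI is Cb, so the leading tone to it is Bb, a half step below.
Building a diminished triad on Bb gives Bb-Db-Fb.

Bb Db Fb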